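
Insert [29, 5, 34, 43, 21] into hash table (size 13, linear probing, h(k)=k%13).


Insertions: 29->slot 3; 5->slot 5; 34->slot 8; 43->slot 4; 21->slot 9
Table: [None, None, None, 29, 43, 5, None, None, 34, 21, None, None, None]


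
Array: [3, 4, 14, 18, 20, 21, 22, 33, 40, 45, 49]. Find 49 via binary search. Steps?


Search for 49:
[0,10] mid=5 arr[5]=21
[6,10] mid=8 arr[8]=40
[9,10] mid=9 arr[9]=45
[10,10] mid=10 arr[10]=49
Total: 4 comparisons


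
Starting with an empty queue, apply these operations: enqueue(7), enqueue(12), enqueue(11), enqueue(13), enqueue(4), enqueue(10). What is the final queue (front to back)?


enqueue(7) -> [7]
enqueue(12) -> [7, 12]
enqueue(11) -> [7, 12, 11]
enqueue(13) -> [7, 12, 11, 13]
enqueue(4) -> [7, 12, 11, 13, 4]
enqueue(10) -> [7, 12, 11, 13, 4, 10]
Final queue (front to back): [7, 12, 11, 13, 4, 10]


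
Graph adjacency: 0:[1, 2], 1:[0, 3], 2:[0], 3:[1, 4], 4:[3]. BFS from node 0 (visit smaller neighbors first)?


BFS queue: start with [0]
Visit order: [0, 1, 2, 3, 4]


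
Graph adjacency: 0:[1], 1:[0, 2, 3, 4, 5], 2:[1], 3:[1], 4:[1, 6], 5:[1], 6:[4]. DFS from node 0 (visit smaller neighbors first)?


DFS stack-based: start with [0]
Visit order: [0, 1, 2, 3, 4, 6, 5]


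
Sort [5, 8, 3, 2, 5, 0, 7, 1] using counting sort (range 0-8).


Count array: [1, 1, 1, 1, 0, 2, 0, 1, 1]
Reconstruct: [0, 1, 2, 3, 5, 5, 7, 8]


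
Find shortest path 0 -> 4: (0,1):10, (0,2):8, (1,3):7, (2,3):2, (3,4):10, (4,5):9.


Dijkstra from 0:
Distances: {0: 0, 1: 10, 2: 8, 3: 10, 4: 20, 5: 29}
Shortest distance to 4 = 20, path = [0, 2, 3, 4]


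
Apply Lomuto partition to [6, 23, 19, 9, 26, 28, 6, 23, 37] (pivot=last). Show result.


Elements <= 37 go left of pivot.
Result: [6, 23, 19, 9, 26, 28, 6, 23, 37], pivot at index 8


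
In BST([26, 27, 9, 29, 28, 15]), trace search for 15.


BST root = 26
Search for 15: compare at each node
Path: [26, 9, 15]


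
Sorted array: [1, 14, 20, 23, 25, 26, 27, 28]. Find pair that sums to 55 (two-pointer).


Two pointers: lo=0, hi=7
Found pair: (27, 28) summing to 55


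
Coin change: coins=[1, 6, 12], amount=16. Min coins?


dp[0]=0; dp[i]=1+min(dp[i-c] for c in coins)
...dp[11]=6, dp[12]=1, dp[13]=2, dp[14]=3, dp[15]=4, dp[16]=5
Minimum coins for 16 = 5


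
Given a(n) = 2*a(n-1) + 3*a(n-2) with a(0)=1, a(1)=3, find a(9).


Build bottom-up:
...a(7)=2187, a(8)=6561, a(9)=2*6561+3*2187=19683


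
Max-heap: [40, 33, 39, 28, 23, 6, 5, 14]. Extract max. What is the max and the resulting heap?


Max = 40
Replace root with last, heapify down
Resulting heap: [39, 33, 14, 28, 23, 6, 5]


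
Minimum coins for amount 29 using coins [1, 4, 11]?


dp[0]=0; dp[i]=1+min(dp[i-c] for c in coins)
...dp[24]=4, dp[25]=5, dp[26]=3, dp[27]=4, dp[28]=5, dp[29]=6
Minimum coins for 29 = 6


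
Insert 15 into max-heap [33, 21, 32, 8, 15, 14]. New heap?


Append 15: [33, 21, 32, 8, 15, 14, 15]
Bubble up: no swaps needed
Result: [33, 21, 32, 8, 15, 14, 15]


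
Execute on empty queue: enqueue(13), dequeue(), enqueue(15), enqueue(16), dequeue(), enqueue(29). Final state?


enqueue(13) -> [13]
dequeue() returns 13 -> []
enqueue(15) -> [15]
enqueue(16) -> [15, 16]
dequeue() returns 15 -> [16]
enqueue(29) -> [16, 29]
Final queue (front to back): [16, 29]


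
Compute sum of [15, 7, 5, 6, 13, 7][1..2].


Prefix sums: [0, 15, 22, 27, 33, 46, 53]
Sum[1..2] = prefix[3] - prefix[1] = 27 - 15 = 12


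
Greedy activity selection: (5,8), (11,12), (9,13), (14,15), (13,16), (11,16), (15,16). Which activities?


Greedy: pick earliest-ending, then skip overlaps.
Selected (4 activities): [(5, 8), (11, 12), (14, 15), (15, 16)]


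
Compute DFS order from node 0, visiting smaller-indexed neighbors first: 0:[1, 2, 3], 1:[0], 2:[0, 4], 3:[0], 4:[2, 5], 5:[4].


DFS stack-based: start with [0]
Visit order: [0, 1, 2, 4, 5, 3]


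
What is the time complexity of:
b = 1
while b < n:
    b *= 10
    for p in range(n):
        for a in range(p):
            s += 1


Per nesting level: O(log n) * O(n) * O(n) [triangular over p] = O(n^2 log n)
Complexity: O(n^2 log n)


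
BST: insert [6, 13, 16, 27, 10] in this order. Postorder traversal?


Root = 6; build tree by BST insertion.
Postorder traversal: [10, 27, 16, 13, 6]


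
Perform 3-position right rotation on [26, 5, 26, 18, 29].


Right rotate by 3: [26, 18, 29, 26, 5]


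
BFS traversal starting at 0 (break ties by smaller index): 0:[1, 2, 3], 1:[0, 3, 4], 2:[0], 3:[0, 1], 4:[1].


BFS queue: start with [0]
Visit order: [0, 1, 2, 3, 4]


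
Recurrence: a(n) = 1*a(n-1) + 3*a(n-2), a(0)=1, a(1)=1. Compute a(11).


Build bottom-up:
...a(9)=1159, a(10)=2683, a(11)=1*2683+3*1159=6160


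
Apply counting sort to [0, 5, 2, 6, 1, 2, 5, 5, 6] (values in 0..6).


Count array: [1, 1, 2, 0, 0, 3, 2]
Reconstruct: [0, 1, 2, 2, 5, 5, 5, 6, 6]


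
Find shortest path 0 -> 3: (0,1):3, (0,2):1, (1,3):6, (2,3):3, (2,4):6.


Dijkstra from 0:
Distances: {0: 0, 1: 3, 2: 1, 3: 4, 4: 7}
Shortest distance to 3 = 4, path = [0, 2, 3]


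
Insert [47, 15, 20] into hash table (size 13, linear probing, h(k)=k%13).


Insertions: 47->slot 8; 15->slot 2; 20->slot 7
Table: [None, None, 15, None, None, None, None, 20, 47, None, None, None, None]


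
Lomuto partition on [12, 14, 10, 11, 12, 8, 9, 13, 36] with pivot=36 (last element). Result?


Elements <= 36 go left of pivot.
Result: [12, 14, 10, 11, 12, 8, 9, 13, 36], pivot at index 8


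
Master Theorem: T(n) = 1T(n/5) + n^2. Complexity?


a=1, b=5, c=2. log_5(1)=0 < c=2. Case 3: O(n^c) = O(n^2)
Complexity: O(n^2)


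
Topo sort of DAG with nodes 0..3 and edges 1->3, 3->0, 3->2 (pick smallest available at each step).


Kahn's algorithm, process smallest node first
Order: [1, 3, 0, 2]


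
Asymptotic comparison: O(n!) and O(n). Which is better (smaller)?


linear grows slower than factorial
O(n) is asymptotically smaller; O(n!) grows faster


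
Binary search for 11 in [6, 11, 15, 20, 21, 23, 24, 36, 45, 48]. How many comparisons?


Search for 11:
[0,9] mid=4 arr[4]=21
[0,3] mid=1 arr[1]=11
Total: 2 comparisons


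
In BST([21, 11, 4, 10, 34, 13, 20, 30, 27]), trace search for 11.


BST root = 21
Search for 11: compare at each node
Path: [21, 11]


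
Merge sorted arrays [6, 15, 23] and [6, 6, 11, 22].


Compare heads, take smaller each step.
Merged: [6, 6, 6, 11, 15, 22, 23]


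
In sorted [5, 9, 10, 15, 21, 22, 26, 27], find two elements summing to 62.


Two pointers: lo=0, hi=7
No pair sums to 62


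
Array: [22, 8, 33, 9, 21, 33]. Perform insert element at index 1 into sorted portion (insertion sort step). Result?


After one pass: [8, 22, 33, 9, 21, 33]


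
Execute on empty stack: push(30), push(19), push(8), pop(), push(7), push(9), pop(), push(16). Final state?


push(30) -> [30]
push(19) -> [30, 19]
push(8) -> [30, 19, 8]
pop() returns 8 -> [30, 19]
push(7) -> [30, 19, 7]
push(9) -> [30, 19, 7, 9]
pop() returns 9 -> [30, 19, 7]
push(16) -> [30, 19, 7, 16]
Final stack (bottom to top): [30, 19, 7, 16]


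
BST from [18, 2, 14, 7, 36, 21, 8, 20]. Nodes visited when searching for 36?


BST root = 18
Search for 36: compare at each node
Path: [18, 36]


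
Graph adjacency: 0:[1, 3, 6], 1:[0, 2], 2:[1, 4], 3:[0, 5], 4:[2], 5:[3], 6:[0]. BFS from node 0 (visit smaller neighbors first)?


BFS queue: start with [0]
Visit order: [0, 1, 3, 6, 2, 5, 4]


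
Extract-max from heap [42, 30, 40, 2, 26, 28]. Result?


Max = 42
Replace root with last, heapify down
Resulting heap: [40, 30, 28, 2, 26]


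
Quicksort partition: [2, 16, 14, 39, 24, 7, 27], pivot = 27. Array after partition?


Elements <= 27 go left of pivot.
Result: [2, 16, 14, 24, 7, 27, 39], pivot at index 5


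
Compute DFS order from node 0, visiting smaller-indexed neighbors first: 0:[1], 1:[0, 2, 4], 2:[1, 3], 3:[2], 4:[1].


DFS stack-based: start with [0]
Visit order: [0, 1, 2, 3, 4]


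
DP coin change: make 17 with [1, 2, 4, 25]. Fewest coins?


dp[0]=0; dp[i]=1+min(dp[i-c] for c in coins)
...dp[12]=3, dp[13]=4, dp[14]=4, dp[15]=5, dp[16]=4, dp[17]=5
Minimum coins for 17 = 5


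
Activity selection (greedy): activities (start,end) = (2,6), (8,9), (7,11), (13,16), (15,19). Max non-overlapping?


Greedy: pick earliest-ending, then skip overlaps.
Selected (3 activities): [(2, 6), (8, 9), (13, 16)]


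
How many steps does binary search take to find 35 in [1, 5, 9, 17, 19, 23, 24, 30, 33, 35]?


Search for 35:
[0,9] mid=4 arr[4]=19
[5,9] mid=7 arr[7]=30
[8,9] mid=8 arr[8]=33
[9,9] mid=9 arr[9]=35
Total: 4 comparisons


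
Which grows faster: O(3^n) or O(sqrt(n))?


sublinear grows slower than exponential (base 3)
O(sqrt(n)) is asymptotically smaller; O(3^n) grows faster


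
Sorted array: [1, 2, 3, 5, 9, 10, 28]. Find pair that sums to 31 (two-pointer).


Two pointers: lo=0, hi=6
Found pair: (3, 28) summing to 31


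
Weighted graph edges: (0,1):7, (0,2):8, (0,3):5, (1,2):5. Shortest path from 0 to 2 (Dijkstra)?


Dijkstra from 0:
Distances: {0: 0, 1: 7, 2: 8, 3: 5}
Shortest distance to 2 = 8, path = [0, 2]


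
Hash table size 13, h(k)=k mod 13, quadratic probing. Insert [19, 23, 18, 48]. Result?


Insertions: 19->slot 6; 23->slot 10; 18->slot 5; 48->slot 9
Table: [None, None, None, None, None, 18, 19, None, None, 48, 23, None, None]


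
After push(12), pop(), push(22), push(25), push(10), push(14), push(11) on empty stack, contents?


push(12) -> [12]
pop() returns 12 -> []
push(22) -> [22]
push(25) -> [22, 25]
push(10) -> [22, 25, 10]
push(14) -> [22, 25, 10, 14]
push(11) -> [22, 25, 10, 14, 11]
Final stack (bottom to top): [22, 25, 10, 14, 11]


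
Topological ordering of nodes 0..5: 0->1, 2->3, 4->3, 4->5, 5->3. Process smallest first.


Kahn's algorithm, process smallest node first
Order: [0, 1, 2, 4, 5, 3]


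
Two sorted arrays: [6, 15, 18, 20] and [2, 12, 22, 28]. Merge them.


Compare heads, take smaller each step.
Merged: [2, 6, 12, 15, 18, 20, 22, 28]


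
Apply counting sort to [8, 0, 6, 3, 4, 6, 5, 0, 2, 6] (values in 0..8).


Count array: [2, 0, 1, 1, 1, 1, 3, 0, 1]
Reconstruct: [0, 0, 2, 3, 4, 5, 6, 6, 6, 8]


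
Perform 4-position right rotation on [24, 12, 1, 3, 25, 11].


Right rotate by 4: [1, 3, 25, 11, 24, 12]


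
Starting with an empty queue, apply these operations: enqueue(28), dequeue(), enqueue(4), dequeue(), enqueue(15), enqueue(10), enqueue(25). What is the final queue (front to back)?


enqueue(28) -> [28]
dequeue() returns 28 -> []
enqueue(4) -> [4]
dequeue() returns 4 -> []
enqueue(15) -> [15]
enqueue(10) -> [15, 10]
enqueue(25) -> [15, 10, 25]
Final queue (front to back): [15, 10, 25]


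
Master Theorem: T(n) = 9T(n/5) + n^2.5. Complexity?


a=9, b=5, c=2.5. log_5(9)=1.365 < c=2.5. Case 3: O(n^c) = O(n^2.500)
Complexity: O(n^2.500)


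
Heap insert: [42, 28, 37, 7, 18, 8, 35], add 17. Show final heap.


Append 17: [42, 28, 37, 7, 18, 8, 35, 17]
Bubble up: swap idx 7(17) with idx 3(7)
Result: [42, 28, 37, 17, 18, 8, 35, 7]


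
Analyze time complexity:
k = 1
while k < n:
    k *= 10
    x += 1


Per nesting level: O(log n) = O(log n)
Complexity: O(log n)


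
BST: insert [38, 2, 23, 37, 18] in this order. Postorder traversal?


Root = 38; build tree by BST insertion.
Postorder traversal: [18, 37, 23, 2, 38]


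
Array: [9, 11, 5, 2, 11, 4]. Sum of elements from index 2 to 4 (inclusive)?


Prefix sums: [0, 9, 20, 25, 27, 38, 42]
Sum[2..4] = prefix[5] - prefix[2] = 38 - 20 = 18


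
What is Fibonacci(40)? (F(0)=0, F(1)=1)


F(n)=F(n-1)+F(n-2)
...F(38)=39088169, F(39)=63245986, F(40)=102334155


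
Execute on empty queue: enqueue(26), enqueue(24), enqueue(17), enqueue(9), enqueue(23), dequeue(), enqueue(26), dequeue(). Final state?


enqueue(26) -> [26]
enqueue(24) -> [26, 24]
enqueue(17) -> [26, 24, 17]
enqueue(9) -> [26, 24, 17, 9]
enqueue(23) -> [26, 24, 17, 9, 23]
dequeue() returns 26 -> [24, 17, 9, 23]
enqueue(26) -> [24, 17, 9, 23, 26]
dequeue() returns 24 -> [17, 9, 23, 26]
Final queue (front to back): [17, 9, 23, 26]


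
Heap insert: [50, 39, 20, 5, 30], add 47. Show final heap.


Append 47: [50, 39, 20, 5, 30, 47]
Bubble up: swap idx 5(47) with idx 2(20)
Result: [50, 39, 47, 5, 30, 20]


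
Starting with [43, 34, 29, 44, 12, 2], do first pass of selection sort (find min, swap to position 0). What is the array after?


After one pass: [2, 34, 29, 44, 12, 43]


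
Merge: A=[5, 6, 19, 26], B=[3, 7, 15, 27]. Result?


Compare heads, take smaller each step.
Merged: [3, 5, 6, 7, 15, 19, 26, 27]


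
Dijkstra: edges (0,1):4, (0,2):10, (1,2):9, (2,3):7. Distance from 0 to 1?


Dijkstra from 0:
Distances: {0: 0, 1: 4, 2: 10, 3: 17}
Shortest distance to 1 = 4, path = [0, 1]


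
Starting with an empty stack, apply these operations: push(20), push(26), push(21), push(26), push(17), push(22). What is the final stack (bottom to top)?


push(20) -> [20]
push(26) -> [20, 26]
push(21) -> [20, 26, 21]
push(26) -> [20, 26, 21, 26]
push(17) -> [20, 26, 21, 26, 17]
push(22) -> [20, 26, 21, 26, 17, 22]
Final stack (bottom to top): [20, 26, 21, 26, 17, 22]


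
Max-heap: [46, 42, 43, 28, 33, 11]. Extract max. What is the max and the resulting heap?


Max = 46
Replace root with last, heapify down
Resulting heap: [43, 42, 11, 28, 33]


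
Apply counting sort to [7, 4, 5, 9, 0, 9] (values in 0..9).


Count array: [1, 0, 0, 0, 1, 1, 0, 1, 0, 2]
Reconstruct: [0, 4, 5, 7, 9, 9]


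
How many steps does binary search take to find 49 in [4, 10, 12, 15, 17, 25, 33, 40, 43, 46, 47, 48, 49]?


Search for 49:
[0,12] mid=6 arr[6]=33
[7,12] mid=9 arr[9]=46
[10,12] mid=11 arr[11]=48
[12,12] mid=12 arr[12]=49
Total: 4 comparisons


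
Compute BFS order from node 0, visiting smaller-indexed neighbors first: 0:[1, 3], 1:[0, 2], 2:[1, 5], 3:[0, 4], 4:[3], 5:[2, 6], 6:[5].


BFS queue: start with [0]
Visit order: [0, 1, 3, 2, 4, 5, 6]


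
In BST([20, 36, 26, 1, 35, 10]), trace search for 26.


BST root = 20
Search for 26: compare at each node
Path: [20, 36, 26]


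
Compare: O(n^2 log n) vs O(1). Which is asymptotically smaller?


constant grows slower than n^2 log n
O(1) is asymptotically smaller; O(n^2 log n) grows faster


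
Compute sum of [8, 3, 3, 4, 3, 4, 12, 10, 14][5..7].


Prefix sums: [0, 8, 11, 14, 18, 21, 25, 37, 47, 61]
Sum[5..7] = prefix[8] - prefix[5] = 47 - 21 = 26


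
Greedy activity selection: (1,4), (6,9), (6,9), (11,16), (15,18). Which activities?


Greedy: pick earliest-ending, then skip overlaps.
Selected (3 activities): [(1, 4), (6, 9), (11, 16)]


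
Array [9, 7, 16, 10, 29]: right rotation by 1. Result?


Right rotate by 1: [29, 9, 7, 16, 10]


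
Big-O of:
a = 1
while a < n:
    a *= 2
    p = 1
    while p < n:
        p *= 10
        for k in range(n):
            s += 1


Per nesting level: O(log n) * O(log n) * O(n) = O(n (log n)^2)
Complexity: O(n (log n)^2)


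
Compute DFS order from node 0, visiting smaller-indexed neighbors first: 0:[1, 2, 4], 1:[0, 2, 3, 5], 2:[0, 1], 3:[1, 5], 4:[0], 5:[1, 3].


DFS stack-based: start with [0]
Visit order: [0, 1, 2, 3, 5, 4]


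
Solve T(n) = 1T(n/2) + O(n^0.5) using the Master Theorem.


a=1, b=2, c=0.5. log_2(1)=0 < c=0.5. Case 3: O(n^c) = O(sqrt(n))
Complexity: O(sqrt(n))


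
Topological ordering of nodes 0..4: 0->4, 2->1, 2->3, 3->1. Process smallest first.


Kahn's algorithm, process smallest node first
Order: [0, 2, 3, 1, 4]


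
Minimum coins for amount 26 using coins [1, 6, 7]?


dp[0]=0; dp[i]=1+min(dp[i-c] for c in coins)
...dp[21]=3, dp[22]=4, dp[23]=5, dp[24]=4, dp[25]=4, dp[26]=4
Minimum coins for 26 = 4


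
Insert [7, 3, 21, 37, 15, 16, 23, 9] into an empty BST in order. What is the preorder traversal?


Root = 7; build tree by BST insertion.
Preorder traversal: [7, 3, 21, 15, 9, 16, 37, 23]


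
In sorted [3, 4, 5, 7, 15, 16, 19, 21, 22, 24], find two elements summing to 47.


Two pointers: lo=0, hi=9
No pair sums to 47


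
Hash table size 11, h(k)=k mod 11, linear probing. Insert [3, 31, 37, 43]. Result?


Insertions: 3->slot 3; 31->slot 9; 37->slot 4; 43->slot 10
Table: [None, None, None, 3, 37, None, None, None, None, 31, 43]


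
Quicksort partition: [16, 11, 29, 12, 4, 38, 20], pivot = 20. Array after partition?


Elements <= 20 go left of pivot.
Result: [16, 11, 12, 4, 20, 38, 29], pivot at index 4


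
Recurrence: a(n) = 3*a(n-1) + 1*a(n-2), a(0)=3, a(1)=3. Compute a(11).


Build bottom-up:
...a(9)=50691, a(10)=167421, a(11)=3*167421+1*50691=552954


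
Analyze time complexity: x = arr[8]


Analysis: constant-time operation, no loop
Complexity: O(1)


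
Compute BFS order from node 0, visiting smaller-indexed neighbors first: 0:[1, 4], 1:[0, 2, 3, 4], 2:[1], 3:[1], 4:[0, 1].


BFS queue: start with [0]
Visit order: [0, 1, 4, 2, 3]


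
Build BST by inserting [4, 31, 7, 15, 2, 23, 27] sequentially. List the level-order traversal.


Root = 4; build tree by BST insertion.
Level-Order traversal: [4, 2, 31, 7, 15, 23, 27]


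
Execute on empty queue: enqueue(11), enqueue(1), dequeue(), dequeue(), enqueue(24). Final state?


enqueue(11) -> [11]
enqueue(1) -> [11, 1]
dequeue() returns 11 -> [1]
dequeue() returns 1 -> []
enqueue(24) -> [24]
Final queue (front to back): [24]


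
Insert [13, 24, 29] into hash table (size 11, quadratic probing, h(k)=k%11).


Insertions: 13->slot 2; 24->slot 3; 29->slot 7
Table: [None, None, 13, 24, None, None, None, 29, None, None, None]


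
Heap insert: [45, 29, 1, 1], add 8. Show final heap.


Append 8: [45, 29, 1, 1, 8]
Bubble up: no swaps needed
Result: [45, 29, 1, 1, 8]


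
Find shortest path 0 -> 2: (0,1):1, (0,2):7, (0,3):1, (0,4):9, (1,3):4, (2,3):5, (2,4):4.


Dijkstra from 0:
Distances: {0: 0, 1: 1, 2: 6, 3: 1, 4: 9}
Shortest distance to 2 = 6, path = [0, 3, 2]


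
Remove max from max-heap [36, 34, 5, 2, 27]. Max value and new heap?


Max = 36
Replace root with last, heapify down
Resulting heap: [34, 27, 5, 2]


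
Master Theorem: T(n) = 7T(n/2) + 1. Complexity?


a=7, b=2, c=0. log_2(7)=2.807 > c=0. Case 1: O(n^log_b(a)) = O(n^2.807)
Complexity: O(n^2.807)


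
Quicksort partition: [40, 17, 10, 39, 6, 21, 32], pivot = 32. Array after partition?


Elements <= 32 go left of pivot.
Result: [17, 10, 6, 21, 32, 39, 40], pivot at index 4


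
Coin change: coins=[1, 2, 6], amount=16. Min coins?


dp[0]=0; dp[i]=1+min(dp[i-c] for c in coins)
...dp[11]=4, dp[12]=2, dp[13]=3, dp[14]=3, dp[15]=4, dp[16]=4
Minimum coins for 16 = 4


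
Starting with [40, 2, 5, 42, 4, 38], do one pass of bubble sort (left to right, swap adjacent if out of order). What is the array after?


After one pass: [2, 5, 40, 4, 38, 42]


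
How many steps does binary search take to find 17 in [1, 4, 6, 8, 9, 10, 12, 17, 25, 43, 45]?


Search for 17:
[0,10] mid=5 arr[5]=10
[6,10] mid=8 arr[8]=25
[6,7] mid=6 arr[6]=12
[7,7] mid=7 arr[7]=17
Total: 4 comparisons


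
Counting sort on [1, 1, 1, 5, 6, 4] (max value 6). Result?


Count array: [0, 3, 0, 0, 1, 1, 1]
Reconstruct: [1, 1, 1, 4, 5, 6]


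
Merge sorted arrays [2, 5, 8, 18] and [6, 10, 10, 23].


Compare heads, take smaller each step.
Merged: [2, 5, 6, 8, 10, 10, 18, 23]


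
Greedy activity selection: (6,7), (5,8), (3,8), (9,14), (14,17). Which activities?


Greedy: pick earliest-ending, then skip overlaps.
Selected (3 activities): [(6, 7), (9, 14), (14, 17)]


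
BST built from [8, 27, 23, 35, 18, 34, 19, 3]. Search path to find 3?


BST root = 8
Search for 3: compare at each node
Path: [8, 3]


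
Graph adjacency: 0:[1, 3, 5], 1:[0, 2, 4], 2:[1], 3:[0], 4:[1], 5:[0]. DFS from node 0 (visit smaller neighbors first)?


DFS stack-based: start with [0]
Visit order: [0, 1, 2, 4, 3, 5]


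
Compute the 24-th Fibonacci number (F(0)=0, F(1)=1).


F(n)=F(n-1)+F(n-2)
...F(22)=17711, F(23)=28657, F(24)=46368


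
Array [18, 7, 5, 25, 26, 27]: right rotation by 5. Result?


Right rotate by 5: [7, 5, 25, 26, 27, 18]


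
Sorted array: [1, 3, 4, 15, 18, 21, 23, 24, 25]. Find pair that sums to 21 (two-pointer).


Two pointers: lo=0, hi=8
Found pair: (3, 18) summing to 21


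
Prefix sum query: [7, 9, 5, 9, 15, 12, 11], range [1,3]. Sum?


Prefix sums: [0, 7, 16, 21, 30, 45, 57, 68]
Sum[1..3] = prefix[4] - prefix[1] = 30 - 7 = 23


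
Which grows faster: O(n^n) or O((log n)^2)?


polylogarithmic grows slower than n^n
O((log n)^2) is asymptotically smaller; O(n^n) grows faster


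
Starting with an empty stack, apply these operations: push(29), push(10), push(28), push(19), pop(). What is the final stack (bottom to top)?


push(29) -> [29]
push(10) -> [29, 10]
push(28) -> [29, 10, 28]
push(19) -> [29, 10, 28, 19]
pop() returns 19 -> [29, 10, 28]
Final stack (bottom to top): [29, 10, 28]


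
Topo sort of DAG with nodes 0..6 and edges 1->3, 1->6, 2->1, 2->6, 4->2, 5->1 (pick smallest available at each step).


Kahn's algorithm, process smallest node first
Order: [0, 4, 2, 5, 1, 3, 6]


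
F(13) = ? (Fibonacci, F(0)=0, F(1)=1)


F(n)=F(n-1)+F(n-2)
...F(11)=89, F(12)=144, F(13)=233


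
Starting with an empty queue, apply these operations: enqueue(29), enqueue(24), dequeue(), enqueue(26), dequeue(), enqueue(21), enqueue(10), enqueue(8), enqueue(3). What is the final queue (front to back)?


enqueue(29) -> [29]
enqueue(24) -> [29, 24]
dequeue() returns 29 -> [24]
enqueue(26) -> [24, 26]
dequeue() returns 24 -> [26]
enqueue(21) -> [26, 21]
enqueue(10) -> [26, 21, 10]
enqueue(8) -> [26, 21, 10, 8]
enqueue(3) -> [26, 21, 10, 8, 3]
Final queue (front to back): [26, 21, 10, 8, 3]


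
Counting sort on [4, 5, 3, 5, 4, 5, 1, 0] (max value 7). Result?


Count array: [1, 1, 0, 1, 2, 3, 0, 0]
Reconstruct: [0, 1, 3, 4, 4, 5, 5, 5]


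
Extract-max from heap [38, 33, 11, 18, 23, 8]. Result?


Max = 38
Replace root with last, heapify down
Resulting heap: [33, 23, 11, 18, 8]


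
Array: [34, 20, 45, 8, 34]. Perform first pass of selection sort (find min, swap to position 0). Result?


After one pass: [8, 20, 45, 34, 34]


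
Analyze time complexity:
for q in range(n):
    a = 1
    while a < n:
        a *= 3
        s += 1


Per nesting level: O(n) * O(log n) = O(n log n)
Complexity: O(n log n)


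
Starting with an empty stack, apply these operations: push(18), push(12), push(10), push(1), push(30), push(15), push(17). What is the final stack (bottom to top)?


push(18) -> [18]
push(12) -> [18, 12]
push(10) -> [18, 12, 10]
push(1) -> [18, 12, 10, 1]
push(30) -> [18, 12, 10, 1, 30]
push(15) -> [18, 12, 10, 1, 30, 15]
push(17) -> [18, 12, 10, 1, 30, 15, 17]
Final stack (bottom to top): [18, 12, 10, 1, 30, 15, 17]


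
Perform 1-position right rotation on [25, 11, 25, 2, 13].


Right rotate by 1: [13, 25, 11, 25, 2]


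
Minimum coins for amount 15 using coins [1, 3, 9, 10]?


dp[0]=0; dp[i]=1+min(dp[i-c] for c in coins)
...dp[10]=1, dp[11]=2, dp[12]=2, dp[13]=2, dp[14]=3, dp[15]=3
Minimum coins for 15 = 3


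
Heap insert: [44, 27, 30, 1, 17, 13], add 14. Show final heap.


Append 14: [44, 27, 30, 1, 17, 13, 14]
Bubble up: no swaps needed
Result: [44, 27, 30, 1, 17, 13, 14]


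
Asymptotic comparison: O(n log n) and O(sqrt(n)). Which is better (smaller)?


sublinear grows slower than linearithmic
O(sqrt(n)) is asymptotically smaller; O(n log n) grows faster


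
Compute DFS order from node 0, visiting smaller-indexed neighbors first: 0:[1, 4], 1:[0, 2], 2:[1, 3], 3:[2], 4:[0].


DFS stack-based: start with [0]
Visit order: [0, 1, 2, 3, 4]


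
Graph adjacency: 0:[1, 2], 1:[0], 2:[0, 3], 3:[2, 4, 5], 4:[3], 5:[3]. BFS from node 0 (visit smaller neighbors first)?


BFS queue: start with [0]
Visit order: [0, 1, 2, 3, 4, 5]


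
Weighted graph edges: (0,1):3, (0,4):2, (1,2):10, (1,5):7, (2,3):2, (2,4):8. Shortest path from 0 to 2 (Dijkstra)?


Dijkstra from 0:
Distances: {0: 0, 1: 3, 2: 10, 3: 12, 4: 2, 5: 10}
Shortest distance to 2 = 10, path = [0, 4, 2]


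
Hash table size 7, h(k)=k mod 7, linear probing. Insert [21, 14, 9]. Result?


Insertions: 21->slot 0; 14->slot 1; 9->slot 2
Table: [21, 14, 9, None, None, None, None]


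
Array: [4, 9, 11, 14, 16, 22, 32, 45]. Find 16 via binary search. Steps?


Search for 16:
[0,7] mid=3 arr[3]=14
[4,7] mid=5 arr[5]=22
[4,4] mid=4 arr[4]=16
Total: 3 comparisons


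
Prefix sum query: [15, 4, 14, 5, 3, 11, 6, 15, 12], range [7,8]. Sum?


Prefix sums: [0, 15, 19, 33, 38, 41, 52, 58, 73, 85]
Sum[7..8] = prefix[9] - prefix[7] = 85 - 58 = 27


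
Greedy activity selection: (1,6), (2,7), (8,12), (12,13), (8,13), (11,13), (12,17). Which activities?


Greedy: pick earliest-ending, then skip overlaps.
Selected (3 activities): [(1, 6), (8, 12), (12, 13)]


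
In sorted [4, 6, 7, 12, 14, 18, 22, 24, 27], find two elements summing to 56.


Two pointers: lo=0, hi=8
No pair sums to 56


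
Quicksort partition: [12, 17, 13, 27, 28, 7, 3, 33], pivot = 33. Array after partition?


Elements <= 33 go left of pivot.
Result: [12, 17, 13, 27, 28, 7, 3, 33], pivot at index 7


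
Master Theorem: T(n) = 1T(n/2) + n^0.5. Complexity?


a=1, b=2, c=0.5. log_2(1)=0 < c=0.5. Case 3: O(n^c) = O(sqrt(n))
Complexity: O(sqrt(n))


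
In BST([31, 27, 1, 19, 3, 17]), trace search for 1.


BST root = 31
Search for 1: compare at each node
Path: [31, 27, 1]


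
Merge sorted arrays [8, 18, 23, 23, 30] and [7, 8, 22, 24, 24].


Compare heads, take smaller each step.
Merged: [7, 8, 8, 18, 22, 23, 23, 24, 24, 30]


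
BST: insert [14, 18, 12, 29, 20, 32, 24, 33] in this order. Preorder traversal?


Root = 14; build tree by BST insertion.
Preorder traversal: [14, 12, 18, 29, 20, 24, 32, 33]


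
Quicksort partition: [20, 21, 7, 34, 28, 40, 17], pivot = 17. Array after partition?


Elements <= 17 go left of pivot.
Result: [7, 17, 20, 34, 28, 40, 21], pivot at index 1


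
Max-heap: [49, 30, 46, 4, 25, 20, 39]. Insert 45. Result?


Append 45: [49, 30, 46, 4, 25, 20, 39, 45]
Bubble up: swap idx 7(45) with idx 3(4); swap idx 3(45) with idx 1(30)
Result: [49, 45, 46, 30, 25, 20, 39, 4]


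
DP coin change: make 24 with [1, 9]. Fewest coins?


dp[0]=0; dp[i]=1+min(dp[i-c] for c in coins)
...dp[19]=3, dp[20]=4, dp[21]=5, dp[22]=6, dp[23]=7, dp[24]=8
Minimum coins for 24 = 8


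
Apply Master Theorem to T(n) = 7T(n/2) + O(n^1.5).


a=7, b=2, c=1.5. log_2(7)=2.807 > c=1.5. Case 1: O(n^log_b(a)) = O(n^2.807)
Complexity: O(n^2.807)


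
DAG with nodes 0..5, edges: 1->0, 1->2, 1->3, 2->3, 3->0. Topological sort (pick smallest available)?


Kahn's algorithm, process smallest node first
Order: [1, 2, 3, 0, 4, 5]


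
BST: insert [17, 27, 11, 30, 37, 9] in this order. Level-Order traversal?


Root = 17; build tree by BST insertion.
Level-Order traversal: [17, 11, 27, 9, 30, 37]


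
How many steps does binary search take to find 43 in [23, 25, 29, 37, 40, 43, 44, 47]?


Search for 43:
[0,7] mid=3 arr[3]=37
[4,7] mid=5 arr[5]=43
Total: 2 comparisons


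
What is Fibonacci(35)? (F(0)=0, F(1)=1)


F(n)=F(n-1)+F(n-2)
...F(33)=3524578, F(34)=5702887, F(35)=9227465


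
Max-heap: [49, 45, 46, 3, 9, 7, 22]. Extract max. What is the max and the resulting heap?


Max = 49
Replace root with last, heapify down
Resulting heap: [46, 45, 22, 3, 9, 7]


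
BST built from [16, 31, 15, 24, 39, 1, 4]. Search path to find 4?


BST root = 16
Search for 4: compare at each node
Path: [16, 15, 1, 4]


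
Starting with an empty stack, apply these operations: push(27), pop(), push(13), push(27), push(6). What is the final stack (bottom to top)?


push(27) -> [27]
pop() returns 27 -> []
push(13) -> [13]
push(27) -> [13, 27]
push(6) -> [13, 27, 6]
Final stack (bottom to top): [13, 27, 6]


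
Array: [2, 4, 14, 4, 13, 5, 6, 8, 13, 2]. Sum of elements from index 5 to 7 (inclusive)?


Prefix sums: [0, 2, 6, 20, 24, 37, 42, 48, 56, 69, 71]
Sum[5..7] = prefix[8] - prefix[5] = 56 - 37 = 19


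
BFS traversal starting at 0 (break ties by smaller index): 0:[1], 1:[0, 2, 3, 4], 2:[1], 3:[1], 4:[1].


BFS queue: start with [0]
Visit order: [0, 1, 2, 3, 4]


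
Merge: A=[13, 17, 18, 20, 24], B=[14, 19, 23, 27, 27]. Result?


Compare heads, take smaller each step.
Merged: [13, 14, 17, 18, 19, 20, 23, 24, 27, 27]


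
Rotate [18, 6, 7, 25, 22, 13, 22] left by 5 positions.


Left rotate by 5: [13, 22, 18, 6, 7, 25, 22]


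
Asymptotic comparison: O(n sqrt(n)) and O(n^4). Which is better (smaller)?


n^1.5 grows slower than quartic
O(n sqrt(n)) is asymptotically smaller; O(n^4) grows faster


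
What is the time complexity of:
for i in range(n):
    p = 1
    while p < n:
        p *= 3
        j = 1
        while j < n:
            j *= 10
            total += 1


Per nesting level: O(n) * O(log n) * O(log n) = O(n (log n)^2)
Complexity: O(n (log n)^2)


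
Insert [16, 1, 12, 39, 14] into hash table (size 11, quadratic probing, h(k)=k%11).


Insertions: 16->slot 5; 1->slot 1; 12->slot 2; 39->slot 6; 14->slot 3
Table: [None, 1, 12, 14, None, 16, 39, None, None, None, None]


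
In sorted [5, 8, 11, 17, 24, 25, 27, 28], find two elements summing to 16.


Two pointers: lo=0, hi=7
Found pair: (5, 11) summing to 16


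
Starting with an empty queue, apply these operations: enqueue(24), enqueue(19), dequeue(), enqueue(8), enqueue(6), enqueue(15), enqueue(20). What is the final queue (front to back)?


enqueue(24) -> [24]
enqueue(19) -> [24, 19]
dequeue() returns 24 -> [19]
enqueue(8) -> [19, 8]
enqueue(6) -> [19, 8, 6]
enqueue(15) -> [19, 8, 6, 15]
enqueue(20) -> [19, 8, 6, 15, 20]
Final queue (front to back): [19, 8, 6, 15, 20]


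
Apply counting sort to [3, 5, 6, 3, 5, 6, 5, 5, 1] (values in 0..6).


Count array: [0, 1, 0, 2, 0, 4, 2]
Reconstruct: [1, 3, 3, 5, 5, 5, 5, 6, 6]


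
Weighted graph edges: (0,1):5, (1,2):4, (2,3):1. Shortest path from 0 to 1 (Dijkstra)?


Dijkstra from 0:
Distances: {0: 0, 1: 5, 2: 9, 3: 10}
Shortest distance to 1 = 5, path = [0, 1]


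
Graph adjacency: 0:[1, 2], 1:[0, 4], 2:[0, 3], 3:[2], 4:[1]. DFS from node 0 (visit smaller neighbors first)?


DFS stack-based: start with [0]
Visit order: [0, 1, 4, 2, 3]


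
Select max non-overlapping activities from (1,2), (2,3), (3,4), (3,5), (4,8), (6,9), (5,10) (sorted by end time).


Greedy: pick earliest-ending, then skip overlaps.
Selected (4 activities): [(1, 2), (2, 3), (3, 4), (4, 8)]


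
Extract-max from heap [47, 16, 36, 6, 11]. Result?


Max = 47
Replace root with last, heapify down
Resulting heap: [36, 16, 11, 6]


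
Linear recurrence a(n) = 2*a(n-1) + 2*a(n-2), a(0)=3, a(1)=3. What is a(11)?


Build bottom-up:
...a(9)=12720, a(10)=34752, a(11)=2*34752+2*12720=94944


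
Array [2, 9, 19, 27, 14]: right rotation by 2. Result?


Right rotate by 2: [27, 14, 2, 9, 19]


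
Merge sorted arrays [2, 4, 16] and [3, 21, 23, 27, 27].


Compare heads, take smaller each step.
Merged: [2, 3, 4, 16, 21, 23, 27, 27]


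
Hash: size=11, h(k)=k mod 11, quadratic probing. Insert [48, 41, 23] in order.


Insertions: 48->slot 4; 41->slot 8; 23->slot 1
Table: [None, 23, None, None, 48, None, None, None, 41, None, None]


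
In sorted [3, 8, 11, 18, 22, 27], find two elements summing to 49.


Two pointers: lo=0, hi=5
Found pair: (22, 27) summing to 49


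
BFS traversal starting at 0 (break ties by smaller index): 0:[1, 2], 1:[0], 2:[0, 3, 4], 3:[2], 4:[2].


BFS queue: start with [0]
Visit order: [0, 1, 2, 3, 4]


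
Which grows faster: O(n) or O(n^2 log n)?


linear grows slower than n^2 log n
O(n) is asymptotically smaller; O(n^2 log n) grows faster


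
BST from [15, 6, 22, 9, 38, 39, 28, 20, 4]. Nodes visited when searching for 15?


BST root = 15
Search for 15: compare at each node
Path: [15]


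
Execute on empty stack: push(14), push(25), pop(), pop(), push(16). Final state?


push(14) -> [14]
push(25) -> [14, 25]
pop() returns 25 -> [14]
pop() returns 14 -> []
push(16) -> [16]
Final stack (bottom to top): [16]


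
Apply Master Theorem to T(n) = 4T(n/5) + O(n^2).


a=4, b=5, c=2. log_5(4)=0.861 < c=2. Case 3: O(n^c) = O(n^2)
Complexity: O(n^2)


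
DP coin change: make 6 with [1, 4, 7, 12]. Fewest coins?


dp[0]=0; dp[i]=1+min(dp[i-c] for c in coins)
...dp[1]=1, dp[2]=2, dp[3]=3, dp[4]=1, dp[5]=2, dp[6]=3
Minimum coins for 6 = 3


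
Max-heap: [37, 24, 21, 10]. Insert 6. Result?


Append 6: [37, 24, 21, 10, 6]
Bubble up: no swaps needed
Result: [37, 24, 21, 10, 6]


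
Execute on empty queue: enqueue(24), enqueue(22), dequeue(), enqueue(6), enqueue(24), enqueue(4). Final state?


enqueue(24) -> [24]
enqueue(22) -> [24, 22]
dequeue() returns 24 -> [22]
enqueue(6) -> [22, 6]
enqueue(24) -> [22, 6, 24]
enqueue(4) -> [22, 6, 24, 4]
Final queue (front to back): [22, 6, 24, 4]


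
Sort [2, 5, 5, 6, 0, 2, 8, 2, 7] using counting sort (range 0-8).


Count array: [1, 0, 3, 0, 0, 2, 1, 1, 1]
Reconstruct: [0, 2, 2, 2, 5, 5, 6, 7, 8]


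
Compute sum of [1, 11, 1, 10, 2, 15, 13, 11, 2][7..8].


Prefix sums: [0, 1, 12, 13, 23, 25, 40, 53, 64, 66]
Sum[7..8] = prefix[9] - prefix[7] = 66 - 53 = 13


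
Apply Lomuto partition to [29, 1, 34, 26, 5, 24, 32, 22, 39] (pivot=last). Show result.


Elements <= 39 go left of pivot.
Result: [29, 1, 34, 26, 5, 24, 32, 22, 39], pivot at index 8


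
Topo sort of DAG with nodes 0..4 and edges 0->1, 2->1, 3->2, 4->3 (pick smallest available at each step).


Kahn's algorithm, process smallest node first
Order: [0, 4, 3, 2, 1]


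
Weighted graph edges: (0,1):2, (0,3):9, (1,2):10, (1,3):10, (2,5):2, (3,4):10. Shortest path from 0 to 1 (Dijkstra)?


Dijkstra from 0:
Distances: {0: 0, 1: 2, 2: 12, 3: 9, 4: 19, 5: 14}
Shortest distance to 1 = 2, path = [0, 1]


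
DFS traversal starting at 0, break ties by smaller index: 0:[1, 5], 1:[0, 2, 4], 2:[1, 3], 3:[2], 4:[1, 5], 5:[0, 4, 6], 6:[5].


DFS stack-based: start with [0]
Visit order: [0, 1, 2, 3, 4, 5, 6]


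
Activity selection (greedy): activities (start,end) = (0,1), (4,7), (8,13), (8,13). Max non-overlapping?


Greedy: pick earliest-ending, then skip overlaps.
Selected (3 activities): [(0, 1), (4, 7), (8, 13)]


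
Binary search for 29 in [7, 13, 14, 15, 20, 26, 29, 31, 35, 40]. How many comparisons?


Search for 29:
[0,9] mid=4 arr[4]=20
[5,9] mid=7 arr[7]=31
[5,6] mid=5 arr[5]=26
[6,6] mid=6 arr[6]=29
Total: 4 comparisons


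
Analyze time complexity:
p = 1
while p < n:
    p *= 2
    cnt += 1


Per nesting level: O(log n) = O(log n)
Complexity: O(log n)


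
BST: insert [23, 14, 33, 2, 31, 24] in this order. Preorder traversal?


Root = 23; build tree by BST insertion.
Preorder traversal: [23, 14, 2, 33, 31, 24]


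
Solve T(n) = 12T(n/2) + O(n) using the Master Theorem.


a=12, b=2, c=1. log_2(12)=3.585 > c=1. Case 1: O(n^log_b(a)) = O(n^3.585)
Complexity: O(n^3.585)


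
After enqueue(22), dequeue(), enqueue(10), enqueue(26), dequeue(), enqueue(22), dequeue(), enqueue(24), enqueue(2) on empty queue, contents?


enqueue(22) -> [22]
dequeue() returns 22 -> []
enqueue(10) -> [10]
enqueue(26) -> [10, 26]
dequeue() returns 10 -> [26]
enqueue(22) -> [26, 22]
dequeue() returns 26 -> [22]
enqueue(24) -> [22, 24]
enqueue(2) -> [22, 24, 2]
Final queue (front to back): [22, 24, 2]


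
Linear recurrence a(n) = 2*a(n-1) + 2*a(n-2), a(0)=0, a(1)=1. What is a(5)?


Build bottom-up:
...a(3)=6, a(4)=16, a(5)=2*16+2*6=44


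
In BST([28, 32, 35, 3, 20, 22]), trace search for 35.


BST root = 28
Search for 35: compare at each node
Path: [28, 32, 35]


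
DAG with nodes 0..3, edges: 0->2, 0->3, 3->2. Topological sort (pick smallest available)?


Kahn's algorithm, process smallest node first
Order: [0, 1, 3, 2]


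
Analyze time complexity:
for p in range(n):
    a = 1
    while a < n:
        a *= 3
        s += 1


Per nesting level: O(n) * O(log n) = O(n log n)
Complexity: O(n log n)


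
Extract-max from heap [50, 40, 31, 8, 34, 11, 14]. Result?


Max = 50
Replace root with last, heapify down
Resulting heap: [40, 34, 31, 8, 14, 11]


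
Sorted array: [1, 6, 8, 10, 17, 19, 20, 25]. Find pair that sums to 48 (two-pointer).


Two pointers: lo=0, hi=7
No pair sums to 48


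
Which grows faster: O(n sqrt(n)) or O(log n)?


logarithmic grows slower than n^1.5
O(log n) is asymptotically smaller; O(n sqrt(n)) grows faster


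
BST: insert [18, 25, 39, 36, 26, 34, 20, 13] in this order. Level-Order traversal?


Root = 18; build tree by BST insertion.
Level-Order traversal: [18, 13, 25, 20, 39, 36, 26, 34]


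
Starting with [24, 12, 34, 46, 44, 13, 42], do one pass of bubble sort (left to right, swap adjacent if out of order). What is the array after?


After one pass: [12, 24, 34, 44, 13, 42, 46]


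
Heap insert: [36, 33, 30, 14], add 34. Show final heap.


Append 34: [36, 33, 30, 14, 34]
Bubble up: swap idx 4(34) with idx 1(33)
Result: [36, 34, 30, 14, 33]


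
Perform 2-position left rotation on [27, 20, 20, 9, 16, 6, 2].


Left rotate by 2: [20, 9, 16, 6, 2, 27, 20]


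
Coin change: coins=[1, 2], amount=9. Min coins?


dp[0]=0; dp[i]=1+min(dp[i-c] for c in coins)
...dp[4]=2, dp[5]=3, dp[6]=3, dp[7]=4, dp[8]=4, dp[9]=5
Minimum coins for 9 = 5


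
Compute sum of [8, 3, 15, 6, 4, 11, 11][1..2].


Prefix sums: [0, 8, 11, 26, 32, 36, 47, 58]
Sum[1..2] = prefix[3] - prefix[1] = 26 - 8 = 18


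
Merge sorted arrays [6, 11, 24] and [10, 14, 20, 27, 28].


Compare heads, take smaller each step.
Merged: [6, 10, 11, 14, 20, 24, 27, 28]


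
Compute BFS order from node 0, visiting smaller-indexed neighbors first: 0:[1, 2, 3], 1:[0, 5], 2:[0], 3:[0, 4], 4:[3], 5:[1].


BFS queue: start with [0]
Visit order: [0, 1, 2, 3, 5, 4]


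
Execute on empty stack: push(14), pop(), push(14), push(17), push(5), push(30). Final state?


push(14) -> [14]
pop() returns 14 -> []
push(14) -> [14]
push(17) -> [14, 17]
push(5) -> [14, 17, 5]
push(30) -> [14, 17, 5, 30]
Final stack (bottom to top): [14, 17, 5, 30]


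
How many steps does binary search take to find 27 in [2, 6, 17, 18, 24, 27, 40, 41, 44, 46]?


Search for 27:
[0,9] mid=4 arr[4]=24
[5,9] mid=7 arr[7]=41
[5,6] mid=5 arr[5]=27
Total: 3 comparisons


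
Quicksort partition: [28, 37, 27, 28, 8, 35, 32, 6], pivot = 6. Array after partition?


Elements <= 6 go left of pivot.
Result: [6, 37, 27, 28, 8, 35, 32, 28], pivot at index 0


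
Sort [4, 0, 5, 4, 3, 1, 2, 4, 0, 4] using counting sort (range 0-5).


Count array: [2, 1, 1, 1, 4, 1]
Reconstruct: [0, 0, 1, 2, 3, 4, 4, 4, 4, 5]


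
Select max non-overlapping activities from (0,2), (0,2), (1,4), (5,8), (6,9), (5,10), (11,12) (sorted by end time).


Greedy: pick earliest-ending, then skip overlaps.
Selected (3 activities): [(0, 2), (5, 8), (11, 12)]


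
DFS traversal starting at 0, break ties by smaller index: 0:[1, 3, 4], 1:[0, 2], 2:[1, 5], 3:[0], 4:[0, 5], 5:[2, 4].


DFS stack-based: start with [0]
Visit order: [0, 1, 2, 5, 4, 3]


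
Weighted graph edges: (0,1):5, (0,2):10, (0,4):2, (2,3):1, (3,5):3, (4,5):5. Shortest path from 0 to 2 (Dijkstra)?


Dijkstra from 0:
Distances: {0: 0, 1: 5, 2: 10, 3: 10, 4: 2, 5: 7}
Shortest distance to 2 = 10, path = [0, 2]
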